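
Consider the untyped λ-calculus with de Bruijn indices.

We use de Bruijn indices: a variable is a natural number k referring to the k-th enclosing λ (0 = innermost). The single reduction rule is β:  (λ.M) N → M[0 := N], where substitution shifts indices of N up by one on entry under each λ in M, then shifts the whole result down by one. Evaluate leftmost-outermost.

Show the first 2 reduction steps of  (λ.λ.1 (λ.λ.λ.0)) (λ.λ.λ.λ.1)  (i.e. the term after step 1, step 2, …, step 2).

Answer: after 2 steps: λ.λ.λ.λ.1

Reduction:
  start: (λ.λ.1 (λ.λ.λ.0)) (λ.λ.λ.λ.1)
  [1] λ.(λ.λ.λ.λ.1) (λ.λ.λ.0)
  [2] λ.λ.λ.λ.1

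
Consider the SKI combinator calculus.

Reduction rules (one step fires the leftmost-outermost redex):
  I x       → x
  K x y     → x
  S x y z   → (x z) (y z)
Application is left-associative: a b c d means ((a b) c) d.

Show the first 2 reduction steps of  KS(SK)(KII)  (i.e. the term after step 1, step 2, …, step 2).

  start: KS(SK)(KII)
  step 1: S(KII)
  step 2: SI

Answer: after 2 steps: SI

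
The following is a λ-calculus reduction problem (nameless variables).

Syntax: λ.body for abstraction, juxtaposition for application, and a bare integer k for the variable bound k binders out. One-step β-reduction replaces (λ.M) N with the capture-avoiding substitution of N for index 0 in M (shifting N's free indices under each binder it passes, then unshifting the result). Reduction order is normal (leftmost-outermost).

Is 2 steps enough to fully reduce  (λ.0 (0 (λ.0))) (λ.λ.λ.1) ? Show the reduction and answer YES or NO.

Answer: YES — reaches normal form λ.λ.1 in 2 ≤ 2 steps

Reduction:
  start: (λ.0 (0 (λ.0))) (λ.λ.λ.1)
  step 1: (λ.λ.λ.1) ((λ.λ.λ.1) (λ.0))
  step 2: λ.λ.1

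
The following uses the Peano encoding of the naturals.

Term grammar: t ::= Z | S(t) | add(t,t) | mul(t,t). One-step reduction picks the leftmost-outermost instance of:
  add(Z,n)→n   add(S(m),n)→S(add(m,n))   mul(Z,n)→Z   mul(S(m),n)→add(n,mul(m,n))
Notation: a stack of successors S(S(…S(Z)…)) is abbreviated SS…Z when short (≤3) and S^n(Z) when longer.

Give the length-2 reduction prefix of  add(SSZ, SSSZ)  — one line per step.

Answer: after 2 steps: S(S(add(Z, SSSZ)))

Working:
  start: add(SSZ, SSSZ)
  step 1: S(add(SZ, SSSZ))
  step 2: S(S(add(Z, SSSZ)))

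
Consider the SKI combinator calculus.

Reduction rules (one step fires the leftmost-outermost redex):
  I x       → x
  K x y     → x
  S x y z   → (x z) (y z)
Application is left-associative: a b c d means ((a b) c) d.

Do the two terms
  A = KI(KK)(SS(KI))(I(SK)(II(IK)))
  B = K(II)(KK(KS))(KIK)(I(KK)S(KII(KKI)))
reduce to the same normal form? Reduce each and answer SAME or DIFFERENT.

Term A:
  start: KI(KK)(SS(KI))(I(SK)(II(IK)))
  [1] I(SS(KI))(I(SK)(II(IK)))
  [2] SS(KI)(I(SK)(II(IK)))
  [3] S(I(SK)(II(IK)))(KI(I(SK)(II(IK))))
  [4] S(SK(II(IK)))(KI(I(SK)(II(IK))))
  [5] S(SK(I(IK)))(KI(I(SK)(II(IK))))
  [6] S(SK(IK))(KI(I(SK)(II(IK))))
  [7] S(SKK)(KI(I(SK)(II(IK))))
  [8] S(SKK)I

Term B:
  start: K(II)(KK(KS))(KIK)(I(KK)S(KII(KKI)))
  [1] II(KIK)(I(KK)S(KII(KKI)))
  [2] I(KIK)(I(KK)S(KII(KKI)))
  [3] KIK(I(KK)S(KII(KKI)))
  [4] I(I(KK)S(KII(KKI)))
  [5] I(KK)S(KII(KKI))
  [6] KKS(KII(KKI))
  [7] K(KII(KKI))
  [8] K(I(KKI))
  [9] K(KKI)
  [10] KK

Answer: DIFFERENT — A ⇓ S(SKK)I, B ⇓ KK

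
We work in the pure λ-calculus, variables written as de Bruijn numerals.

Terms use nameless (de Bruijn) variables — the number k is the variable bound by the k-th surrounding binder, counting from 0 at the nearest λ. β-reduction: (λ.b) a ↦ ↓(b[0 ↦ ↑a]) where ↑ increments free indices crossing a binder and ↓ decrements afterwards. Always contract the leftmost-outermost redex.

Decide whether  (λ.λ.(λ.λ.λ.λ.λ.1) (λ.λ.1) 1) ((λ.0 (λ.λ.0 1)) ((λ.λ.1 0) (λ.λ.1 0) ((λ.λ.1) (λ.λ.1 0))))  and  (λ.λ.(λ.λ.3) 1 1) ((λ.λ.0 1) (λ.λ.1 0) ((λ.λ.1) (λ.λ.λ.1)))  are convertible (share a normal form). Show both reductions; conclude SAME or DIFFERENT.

Answer: SAME — A ⇓ λ.λ.λ.λ.1, B ⇓ λ.λ.λ.λ.1

Reduction:
Term A:
  start: (λ.λ.(λ.λ.λ.λ.λ.1) (λ.λ.1) 1) ((λ.0 (λ.λ.0 1)) ((λ.λ.1 0) (λ.λ.1 0) ((λ.λ.1) (λ.λ.1 0))))
  →1  λ.(λ.λ.λ.λ.λ.1) (λ.λ.1) ((λ.0 (λ.λ.0 1)) ((λ.λ.1 0) (λ.λ.1 0) ((λ.λ.1) (λ.λ.1 0))))
  →2  λ.(λ.λ.λ.λ.1) ((λ.0 (λ.λ.0 1)) ((λ.λ.1 0) (λ.λ.1 0) ((λ.λ.1) (λ.λ.1 0))))
  →3  λ.λ.λ.λ.1

Term B:
  start: (λ.λ.(λ.λ.3) 1 1) ((λ.λ.0 1) (λ.λ.1 0) ((λ.λ.1) (λ.λ.λ.1)))
  →1  λ.(λ.λ.(λ.λ.0 1) (λ.λ.1 0) ((λ.λ.1) (λ.λ.λ.1))) ((λ.λ.0 1) (λ.λ.1 0) ((λ.λ.1) (λ.λ.λ.1))) ((λ.λ.0 1) (λ.λ.1 0) ((λ.λ.1) (λ.λ.λ.1)))
  →2  λ.(λ.(λ.λ.0 1) (λ.λ.1 0) ((λ.λ.1) (λ.λ.λ.1))) ((λ.λ.0 1) (λ.λ.1 0) ((λ.λ.1) (λ.λ.λ.1)))
  →3  λ.(λ.λ.0 1) (λ.λ.1 0) ((λ.λ.1) (λ.λ.λ.1))
  →4  λ.(λ.0 (λ.λ.1 0)) ((λ.λ.1) (λ.λ.λ.1))
  →5  λ.(λ.λ.1) (λ.λ.λ.1) (λ.λ.1 0)
  →6  λ.(λ.λ.λ.λ.1) (λ.λ.1 0)
  →7  λ.λ.λ.λ.1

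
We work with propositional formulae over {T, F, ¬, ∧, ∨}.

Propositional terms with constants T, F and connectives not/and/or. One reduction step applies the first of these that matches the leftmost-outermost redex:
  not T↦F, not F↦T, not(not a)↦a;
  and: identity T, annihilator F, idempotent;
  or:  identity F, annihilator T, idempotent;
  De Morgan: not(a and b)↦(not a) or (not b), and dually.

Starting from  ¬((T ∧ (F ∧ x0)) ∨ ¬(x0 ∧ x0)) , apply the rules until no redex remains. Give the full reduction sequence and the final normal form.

  start: ¬((T ∧ (F ∧ x0)) ∨ ¬(x0 ∧ x0))
  [1] ¬(T ∧ (F ∧ x0)) ∧ ¬¬(x0 ∧ x0)
  [2] (¬T ∨ ¬(F ∧ x0)) ∧ ¬¬(x0 ∧ x0)
  [3] (F ∨ ¬(F ∧ x0)) ∧ ¬¬(x0 ∧ x0)
  [4] ¬(F ∧ x0) ∧ ¬¬(x0 ∧ x0)
  [5] (¬F ∨ ¬x0) ∧ ¬¬(x0 ∧ x0)
  [6] (T ∨ ¬x0) ∧ ¬¬(x0 ∧ x0)
  [7] T ∧ ¬¬(x0 ∧ x0)
  [8] ¬¬(x0 ∧ x0)
  [9] x0 ∧ x0
  [10] x0

Answer: normal form = x0  (in 10 steps)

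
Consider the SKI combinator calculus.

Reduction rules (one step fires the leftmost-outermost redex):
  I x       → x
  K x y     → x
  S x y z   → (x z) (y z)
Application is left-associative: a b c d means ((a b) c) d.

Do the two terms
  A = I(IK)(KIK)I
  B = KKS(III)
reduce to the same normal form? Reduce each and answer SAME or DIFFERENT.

Answer: DIFFERENT — A ⇓ I, B ⇓ KI

Derivation:
Term A:
  start: I(IK)(KIK)I
  →1  IK(KIK)I
  →2  K(KIK)I
  →3  KIK
  →4  I

Term B:
  start: KKS(III)
  →1  K(III)
  →2  K(II)
  →3  KI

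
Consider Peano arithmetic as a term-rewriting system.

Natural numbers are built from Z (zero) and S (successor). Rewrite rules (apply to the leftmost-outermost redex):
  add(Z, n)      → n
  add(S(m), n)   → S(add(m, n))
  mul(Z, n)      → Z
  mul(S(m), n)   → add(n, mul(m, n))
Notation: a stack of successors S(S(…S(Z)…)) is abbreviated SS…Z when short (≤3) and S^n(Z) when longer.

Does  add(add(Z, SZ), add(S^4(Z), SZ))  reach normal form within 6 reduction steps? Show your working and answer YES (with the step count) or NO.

Answer: NO — after 6 steps the term is S(S(S(S(add(SZ, SZ))))), not yet normal

Working:
  start: add(add(Z, SZ), add(S^4(Z), SZ))
  →1  add(SZ, add(S^4(Z), SZ))
  →2  S(add(Z, add(S^4(Z), SZ)))
  →3  S(add(S^4(Z), SZ))
  →4  S(S(add(SSSZ, SZ)))
  →5  S(S(S(add(SSZ, SZ))))
  →6  S(S(S(S(add(SZ, SZ)))))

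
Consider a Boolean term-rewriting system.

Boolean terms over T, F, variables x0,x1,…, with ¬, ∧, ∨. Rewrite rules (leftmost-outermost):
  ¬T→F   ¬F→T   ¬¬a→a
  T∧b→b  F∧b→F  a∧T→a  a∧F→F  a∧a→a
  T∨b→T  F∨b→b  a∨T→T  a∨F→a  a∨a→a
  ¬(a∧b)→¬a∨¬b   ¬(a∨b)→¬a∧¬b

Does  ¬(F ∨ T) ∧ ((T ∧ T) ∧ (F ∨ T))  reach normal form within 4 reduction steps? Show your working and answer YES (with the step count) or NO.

Answer: NO — after 4 steps the term is F ∧ ((T ∧ T) ∧ (F ∨ T)), not yet normal

Derivation:
  start: ¬(F ∨ T) ∧ ((T ∧ T) ∧ (F ∨ T))
  →1  (¬F ∧ ¬T) ∧ ((T ∧ T) ∧ (F ∨ T))
  →2  (T ∧ ¬T) ∧ ((T ∧ T) ∧ (F ∨ T))
  →3  ¬T ∧ ((T ∧ T) ∧ (F ∨ T))
  →4  F ∧ ((T ∧ T) ∧ (F ∨ T))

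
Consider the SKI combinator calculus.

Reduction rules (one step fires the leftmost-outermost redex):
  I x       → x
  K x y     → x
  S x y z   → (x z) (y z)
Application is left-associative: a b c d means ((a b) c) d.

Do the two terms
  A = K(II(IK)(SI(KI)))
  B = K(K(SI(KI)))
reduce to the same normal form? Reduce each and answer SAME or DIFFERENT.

Term A:
  start: K(II(IK)(SI(KI)))
  [1] K(I(IK)(SI(KI)))
  [2] K(IK(SI(KI)))
  [3] K(K(SI(KI)))

Term B:
  start: K(K(SI(KI)))

Answer: SAME — A ⇓ K(K(SI(KI))), B ⇓ K(K(SI(KI)))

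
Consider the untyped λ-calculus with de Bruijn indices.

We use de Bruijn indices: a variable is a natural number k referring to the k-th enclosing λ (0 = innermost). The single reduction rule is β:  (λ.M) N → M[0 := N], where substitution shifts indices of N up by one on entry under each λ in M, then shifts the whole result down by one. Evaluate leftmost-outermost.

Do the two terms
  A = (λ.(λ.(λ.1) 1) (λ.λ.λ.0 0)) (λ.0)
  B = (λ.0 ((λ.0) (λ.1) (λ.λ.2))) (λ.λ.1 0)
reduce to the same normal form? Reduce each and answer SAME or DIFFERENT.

Answer: DIFFERENT — A ⇓ λ.λ.λ.0 0, B ⇓ λ.λ.1 0

Working:
Term A:
  start: (λ.(λ.(λ.1) 1) (λ.λ.λ.0 0)) (λ.0)
  [1] (λ.(λ.1) (λ.0)) (λ.λ.λ.0 0)
  [2] (λ.λ.λ.λ.0 0) (λ.0)
  [3] λ.λ.λ.0 0

Term B:
  start: (λ.0 ((λ.0) (λ.1) (λ.λ.2))) (λ.λ.1 0)
  [1] (λ.λ.1 0) ((λ.0) (λ.λ.λ.1 0) (λ.λ.λ.λ.1 0))
  [2] λ.(λ.0) (λ.λ.λ.1 0) (λ.λ.λ.λ.1 0) 0
  [3] λ.(λ.λ.λ.1 0) (λ.λ.λ.λ.1 0) 0
  [4] λ.(λ.λ.1 0) 0
  [5] λ.λ.1 0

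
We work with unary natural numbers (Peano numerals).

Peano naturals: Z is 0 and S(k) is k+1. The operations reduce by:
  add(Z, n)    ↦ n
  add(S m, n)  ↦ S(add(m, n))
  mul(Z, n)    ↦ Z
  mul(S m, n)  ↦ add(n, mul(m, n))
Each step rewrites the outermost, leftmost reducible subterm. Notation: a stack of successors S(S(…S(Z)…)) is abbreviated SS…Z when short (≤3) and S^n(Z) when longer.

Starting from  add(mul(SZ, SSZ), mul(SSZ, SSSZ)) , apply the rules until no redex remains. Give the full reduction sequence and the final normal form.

Answer: normal form = S^8(Z)  (in 19 steps)

Derivation:
  start: add(mul(SZ, SSZ), mul(SSZ, SSSZ))
  [1] add(add(SSZ, mul(Z, SSZ)), mul(SSZ, SSSZ))
  [2] add(S(add(SZ, mul(Z, SSZ))), mul(SSZ, SSSZ))
  [3] S(add(add(SZ, mul(Z, SSZ)), mul(SSZ, SSSZ)))
  [4] S(add(S(add(Z, mul(Z, SSZ))), mul(SSZ, SSSZ)))
  [5] S(S(add(add(Z, mul(Z, SSZ)), mul(SSZ, SSSZ))))
  [6] S(S(add(mul(Z, SSZ), mul(SSZ, SSSZ))))
  [7] S(S(add(Z, mul(SSZ, SSSZ))))
  [8] S(S(mul(SSZ, SSSZ)))
  [9] S(S(add(SSSZ, mul(SZ, SSSZ))))
  [10] S(S(S(add(SSZ, mul(SZ, SSSZ)))))
  [11] S(S(S(S(add(SZ, mul(SZ, SSSZ))))))
  [12] S(S(S(S(S(add(Z, mul(SZ, SSSZ)))))))
  [13] S(S(S(S(S(mul(SZ, SSSZ))))))
  [14] S(S(S(S(S(add(SSSZ, mul(Z, SSSZ)))))))
  [15] S(S(S(S(S(S(add(SSZ, mul(Z, SSSZ))))))))
  [16] S(S(S(S(S(S(S(add(SZ, mul(Z, SSSZ)))))))))
  [17] S(S(S(S(S(S(S(S(add(Z, mul(Z, SSSZ))))))))))
  [18] S(S(S(S(S(S(S(S(mul(Z, SSSZ)))))))))
  [19] S^8(Z)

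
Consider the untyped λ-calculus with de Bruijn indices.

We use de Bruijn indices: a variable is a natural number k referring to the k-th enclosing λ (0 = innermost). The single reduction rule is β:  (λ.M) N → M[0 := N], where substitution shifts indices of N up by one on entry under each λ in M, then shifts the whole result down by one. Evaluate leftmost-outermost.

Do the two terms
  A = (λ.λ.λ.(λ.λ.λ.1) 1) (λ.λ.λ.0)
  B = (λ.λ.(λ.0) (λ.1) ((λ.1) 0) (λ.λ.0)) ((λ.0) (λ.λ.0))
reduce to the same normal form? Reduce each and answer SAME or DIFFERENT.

Term A:
  start: (λ.λ.λ.(λ.λ.λ.1) 1) (λ.λ.λ.0)
  [1] λ.λ.(λ.λ.λ.1) 1
  [2] λ.λ.λ.λ.1

Term B:
  start: (λ.λ.(λ.0) (λ.1) ((λ.1) 0) (λ.λ.0)) ((λ.0) (λ.λ.0))
  [1] λ.(λ.0) (λ.1) ((λ.1) 0) (λ.λ.0)
  [2] λ.(λ.1) ((λ.1) 0) (λ.λ.0)
  [3] λ.0 (λ.λ.0)

Answer: DIFFERENT — A ⇓ λ.λ.λ.λ.1, B ⇓ λ.0 (λ.λ.0)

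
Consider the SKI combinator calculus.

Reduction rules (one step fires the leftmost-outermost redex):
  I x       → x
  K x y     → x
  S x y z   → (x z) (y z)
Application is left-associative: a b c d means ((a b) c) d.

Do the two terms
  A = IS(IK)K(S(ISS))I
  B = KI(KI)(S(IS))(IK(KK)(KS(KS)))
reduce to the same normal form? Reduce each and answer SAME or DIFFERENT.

Term A:
  start: IS(IK)K(S(ISS))I
  [1] S(IK)K(S(ISS))I
  [2] IK(S(ISS))(K(S(ISS)))I
  [3] K(S(ISS))(K(S(ISS)))I
  [4] S(ISS)I
  [5] S(SS)I

Term B:
  start: KI(KI)(S(IS))(IK(KK)(KS(KS)))
  [1] I(S(IS))(IK(KK)(KS(KS)))
  [2] S(IS)(IK(KK)(KS(KS)))
  [3] SS(IK(KK)(KS(KS)))
  [4] SS(K(KK)(KS(KS)))
  [5] SS(KK)

Answer: DIFFERENT — A ⇓ S(SS)I, B ⇓ SS(KK)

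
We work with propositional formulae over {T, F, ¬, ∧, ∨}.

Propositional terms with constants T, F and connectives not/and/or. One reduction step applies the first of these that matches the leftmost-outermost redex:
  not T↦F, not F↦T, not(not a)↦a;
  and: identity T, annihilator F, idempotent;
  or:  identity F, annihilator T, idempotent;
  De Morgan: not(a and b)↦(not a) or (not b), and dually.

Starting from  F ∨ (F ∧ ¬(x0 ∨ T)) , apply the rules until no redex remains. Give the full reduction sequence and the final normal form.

  start: F ∨ (F ∧ ¬(x0 ∨ T))
  step 1: F ∧ ¬(x0 ∨ T)
  step 2: F

Answer: normal form = F  (in 2 steps)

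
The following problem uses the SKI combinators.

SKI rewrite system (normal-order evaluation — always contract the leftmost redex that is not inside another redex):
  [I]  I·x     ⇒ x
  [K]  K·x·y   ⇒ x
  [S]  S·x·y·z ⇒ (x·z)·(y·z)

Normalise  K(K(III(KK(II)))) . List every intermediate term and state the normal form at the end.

Answer: normal form = K(KK)  (in 4 steps)

Derivation:
  start: K(K(III(KK(II))))
  step 1: K(K(II(KK(II))))
  step 2: K(K(I(KK(II))))
  step 3: K(K(KK(II)))
  step 4: K(KK)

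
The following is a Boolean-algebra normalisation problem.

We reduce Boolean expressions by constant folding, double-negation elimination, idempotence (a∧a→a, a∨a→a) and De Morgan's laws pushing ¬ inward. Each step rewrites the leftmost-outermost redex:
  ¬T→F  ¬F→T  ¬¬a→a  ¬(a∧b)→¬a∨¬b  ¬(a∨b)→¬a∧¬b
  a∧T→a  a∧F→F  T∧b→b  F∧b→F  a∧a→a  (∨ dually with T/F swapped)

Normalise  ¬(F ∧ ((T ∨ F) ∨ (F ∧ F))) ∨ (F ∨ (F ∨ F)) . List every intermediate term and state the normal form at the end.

  start: ¬(F ∧ ((T ∨ F) ∨ (F ∧ F))) ∨ (F ∨ (F ∨ F))
  →1  (¬F ∨ ¬((T ∨ F) ∨ (F ∧ F))) ∨ (F ∨ (F ∨ F))
  →2  (T ∨ ¬((T ∨ F) ∨ (F ∧ F))) ∨ (F ∨ (F ∨ F))
  →3  T ∨ (F ∨ (F ∨ F))
  →4  T

Answer: normal form = T  (in 4 steps)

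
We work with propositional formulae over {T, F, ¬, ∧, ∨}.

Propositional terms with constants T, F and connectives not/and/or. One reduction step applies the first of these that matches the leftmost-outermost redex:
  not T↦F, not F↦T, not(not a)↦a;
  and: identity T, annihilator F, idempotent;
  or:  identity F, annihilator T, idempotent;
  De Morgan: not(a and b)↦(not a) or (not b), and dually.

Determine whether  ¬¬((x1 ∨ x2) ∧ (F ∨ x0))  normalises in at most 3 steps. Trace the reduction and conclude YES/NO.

  start: ¬¬((x1 ∨ x2) ∧ (F ∨ x0))
  →1  (x1 ∨ x2) ∧ (F ∨ x0)
  →2  (x1 ∨ x2) ∧ x0

Answer: YES — reaches normal form (x1 ∨ x2) ∧ x0 in 2 ≤ 3 steps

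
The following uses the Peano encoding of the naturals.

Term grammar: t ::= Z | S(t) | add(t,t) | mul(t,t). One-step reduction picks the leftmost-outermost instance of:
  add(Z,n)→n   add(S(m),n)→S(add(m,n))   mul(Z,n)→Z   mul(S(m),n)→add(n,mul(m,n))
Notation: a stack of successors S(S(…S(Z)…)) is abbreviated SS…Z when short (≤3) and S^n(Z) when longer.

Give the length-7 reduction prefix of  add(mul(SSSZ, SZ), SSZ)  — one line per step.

  start: add(mul(SSSZ, SZ), SSZ)
  →1  add(add(SZ, mul(SSZ, SZ)), SSZ)
  →2  add(S(add(Z, mul(SSZ, SZ))), SSZ)
  →3  S(add(add(Z, mul(SSZ, SZ)), SSZ))
  →4  S(add(mul(SSZ, SZ), SSZ))
  →5  S(add(add(SZ, mul(SZ, SZ)), SSZ))
  →6  S(add(S(add(Z, mul(SZ, SZ))), SSZ))
  →7  S(S(add(add(Z, mul(SZ, SZ)), SSZ)))

Answer: after 7 steps: S(S(add(add(Z, mul(SZ, SZ)), SSZ)))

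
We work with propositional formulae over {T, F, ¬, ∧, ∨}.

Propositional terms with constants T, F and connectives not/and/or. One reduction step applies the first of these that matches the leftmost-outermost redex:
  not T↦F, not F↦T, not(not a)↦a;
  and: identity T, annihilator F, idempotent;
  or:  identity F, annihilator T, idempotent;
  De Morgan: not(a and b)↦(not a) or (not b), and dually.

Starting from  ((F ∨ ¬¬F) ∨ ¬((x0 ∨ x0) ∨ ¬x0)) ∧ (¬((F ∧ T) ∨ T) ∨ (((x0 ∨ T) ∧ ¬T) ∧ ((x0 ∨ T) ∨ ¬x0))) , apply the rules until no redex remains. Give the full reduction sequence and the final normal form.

Answer: normal form = F  (in 19 steps)

Working:
  start: ((F ∨ ¬¬F) ∨ ¬((x0 ∨ x0) ∨ ¬x0)) ∧ (¬((F ∧ T) ∨ T) ∨ (((x0 ∨ T) ∧ ¬T) ∧ ((x0 ∨ T) ∨ ¬x0)))
  step 1: (¬¬F ∨ ¬((x0 ∨ x0) ∨ ¬x0)) ∧ (¬((F ∧ T) ∨ T) ∨ (((x0 ∨ T) ∧ ¬T) ∧ ((x0 ∨ T) ∨ ¬x0)))
  step 2: (F ∨ ¬((x0 ∨ x0) ∨ ¬x0)) ∧ (¬((F ∧ T) ∨ T) ∨ (((x0 ∨ T) ∧ ¬T) ∧ ((x0 ∨ T) ∨ ¬x0)))
  step 3: ¬((x0 ∨ x0) ∨ ¬x0) ∧ (¬((F ∧ T) ∨ T) ∨ (((x0 ∨ T) ∧ ¬T) ∧ ((x0 ∨ T) ∨ ¬x0)))
  step 4: (¬(x0 ∨ x0) ∧ ¬¬x0) ∧ (¬((F ∧ T) ∨ T) ∨ (((x0 ∨ T) ∧ ¬T) ∧ ((x0 ∨ T) ∨ ¬x0)))
  step 5: ((¬x0 ∧ ¬x0) ∧ ¬¬x0) ∧ (¬((F ∧ T) ∨ T) ∨ (((x0 ∨ T) ∧ ¬T) ∧ ((x0 ∨ T) ∨ ¬x0)))
  step 6: (¬x0 ∧ ¬¬x0) ∧ (¬((F ∧ T) ∨ T) ∨ (((x0 ∨ T) ∧ ¬T) ∧ ((x0 ∨ T) ∨ ¬x0)))
  step 7: (¬x0 ∧ x0) ∧ (¬((F ∧ T) ∨ T) ∨ (((x0 ∨ T) ∧ ¬T) ∧ ((x0 ∨ T) ∨ ¬x0)))
  step 8: (¬x0 ∧ x0) ∧ ((¬(F ∧ T) ∧ ¬T) ∨ (((x0 ∨ T) ∧ ¬T) ∧ ((x0 ∨ T) ∨ ¬x0)))
  step 9: (¬x0 ∧ x0) ∧ (((¬F ∨ ¬T) ∧ ¬T) ∨ (((x0 ∨ T) ∧ ¬T) ∧ ((x0 ∨ T) ∨ ¬x0)))
  step 10: (¬x0 ∧ x0) ∧ (((T ∨ ¬T) ∧ ¬T) ∨ (((x0 ∨ T) ∧ ¬T) ∧ ((x0 ∨ T) ∨ ¬x0)))
  step 11: (¬x0 ∧ x0) ∧ ((T ∧ ¬T) ∨ (((x0 ∨ T) ∧ ¬T) ∧ ((x0 ∨ T) ∨ ¬x0)))
  step 12: (¬x0 ∧ x0) ∧ (¬T ∨ (((x0 ∨ T) ∧ ¬T) ∧ ((x0 ∨ T) ∨ ¬x0)))
  step 13: (¬x0 ∧ x0) ∧ (F ∨ (((x0 ∨ T) ∧ ¬T) ∧ ((x0 ∨ T) ∨ ¬x0)))
  step 14: (¬x0 ∧ x0) ∧ (((x0 ∨ T) ∧ ¬T) ∧ ((x0 ∨ T) ∨ ¬x0))
  step 15: (¬x0 ∧ x0) ∧ ((T ∧ ¬T) ∧ ((x0 ∨ T) ∨ ¬x0))
  step 16: (¬x0 ∧ x0) ∧ (¬T ∧ ((x0 ∨ T) ∨ ¬x0))
  step 17: (¬x0 ∧ x0) ∧ (F ∧ ((x0 ∨ T) ∨ ¬x0))
  step 18: (¬x0 ∧ x0) ∧ F
  step 19: F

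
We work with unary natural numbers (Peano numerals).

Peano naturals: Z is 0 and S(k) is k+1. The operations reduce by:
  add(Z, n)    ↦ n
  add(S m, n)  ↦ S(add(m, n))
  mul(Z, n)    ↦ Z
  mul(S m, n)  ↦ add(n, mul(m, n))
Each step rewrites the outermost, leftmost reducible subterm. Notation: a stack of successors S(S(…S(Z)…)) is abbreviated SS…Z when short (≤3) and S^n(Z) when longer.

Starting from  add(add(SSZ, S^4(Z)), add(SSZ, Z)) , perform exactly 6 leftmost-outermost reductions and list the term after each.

  start: add(add(SSZ, S^4(Z)), add(SSZ, Z))
  step 1: add(S(add(SZ, S^4(Z))), add(SSZ, Z))
  step 2: S(add(add(SZ, S^4(Z)), add(SSZ, Z)))
  step 3: S(add(S(add(Z, S^4(Z))), add(SSZ, Z)))
  step 4: S(S(add(add(Z, S^4(Z)), add(SSZ, Z))))
  step 5: S(S(add(S^4(Z), add(SSZ, Z))))
  step 6: S(S(S(add(SSSZ, add(SSZ, Z)))))

Answer: after 6 steps: S(S(S(add(SSSZ, add(SSZ, Z)))))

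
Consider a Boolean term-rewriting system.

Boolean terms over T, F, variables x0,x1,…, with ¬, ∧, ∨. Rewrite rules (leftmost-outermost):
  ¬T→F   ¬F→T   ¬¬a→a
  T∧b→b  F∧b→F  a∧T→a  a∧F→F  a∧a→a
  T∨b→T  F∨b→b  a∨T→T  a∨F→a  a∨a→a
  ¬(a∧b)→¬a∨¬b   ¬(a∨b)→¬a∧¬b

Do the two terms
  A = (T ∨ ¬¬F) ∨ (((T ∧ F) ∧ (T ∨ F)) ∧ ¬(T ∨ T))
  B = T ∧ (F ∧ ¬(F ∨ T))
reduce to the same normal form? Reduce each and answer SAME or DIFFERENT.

Term A:
  start: (T ∨ ¬¬F) ∨ (((T ∧ F) ∧ (T ∨ F)) ∧ ¬(T ∨ T))
  →1  T ∨ (((T ∧ F) ∧ (T ∨ F)) ∧ ¬(T ∨ T))
  →2  T

Term B:
  start: T ∧ (F ∧ ¬(F ∨ T))
  →1  F ∧ ¬(F ∨ T)
  →2  F

Answer: DIFFERENT — A ⇓ T, B ⇓ F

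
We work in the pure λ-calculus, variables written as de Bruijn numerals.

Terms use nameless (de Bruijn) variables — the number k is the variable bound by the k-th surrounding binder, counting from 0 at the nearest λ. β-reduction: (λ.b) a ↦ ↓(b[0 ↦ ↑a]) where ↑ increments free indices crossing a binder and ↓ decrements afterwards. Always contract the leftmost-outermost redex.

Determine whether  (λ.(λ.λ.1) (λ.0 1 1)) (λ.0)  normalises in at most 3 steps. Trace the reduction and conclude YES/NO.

Answer: YES — reaches normal form λ.λ.0 (λ.0) (λ.0) in 2 ≤ 3 steps

Reduction:
  start: (λ.(λ.λ.1) (λ.0 1 1)) (λ.0)
  →1  (λ.λ.1) (λ.0 (λ.0) (λ.0))
  →2  λ.λ.0 (λ.0) (λ.0)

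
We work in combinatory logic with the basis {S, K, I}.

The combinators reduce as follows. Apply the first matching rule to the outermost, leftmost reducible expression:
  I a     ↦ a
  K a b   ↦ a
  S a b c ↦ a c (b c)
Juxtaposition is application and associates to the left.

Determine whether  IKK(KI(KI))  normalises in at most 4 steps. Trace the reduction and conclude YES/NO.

Answer: YES — reaches normal form K in 2 ≤ 4 steps

Derivation:
  start: IKK(KI(KI))
  [1] KK(KI(KI))
  [2] K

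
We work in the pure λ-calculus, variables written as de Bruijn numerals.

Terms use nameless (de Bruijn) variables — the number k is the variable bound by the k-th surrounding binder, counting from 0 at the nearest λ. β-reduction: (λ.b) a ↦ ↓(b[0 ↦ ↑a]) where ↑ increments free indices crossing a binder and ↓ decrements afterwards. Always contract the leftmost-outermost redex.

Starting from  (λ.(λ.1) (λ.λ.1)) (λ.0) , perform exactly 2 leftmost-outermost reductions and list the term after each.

Answer: after 2 steps: λ.0

Derivation:
  start: (λ.(λ.1) (λ.λ.1)) (λ.0)
  [1] (λ.λ.0) (λ.λ.1)
  [2] λ.0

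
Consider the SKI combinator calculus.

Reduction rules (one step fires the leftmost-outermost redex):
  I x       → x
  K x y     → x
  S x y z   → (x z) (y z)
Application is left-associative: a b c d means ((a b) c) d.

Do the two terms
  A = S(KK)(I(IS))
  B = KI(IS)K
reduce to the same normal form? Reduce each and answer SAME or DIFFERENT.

Answer: DIFFERENT — A ⇓ S(KK)S, B ⇓ K

Derivation:
Term A:
  start: S(KK)(I(IS))
  →1  S(KK)(IS)
  →2  S(KK)S

Term B:
  start: KI(IS)K
  →1  IK
  →2  K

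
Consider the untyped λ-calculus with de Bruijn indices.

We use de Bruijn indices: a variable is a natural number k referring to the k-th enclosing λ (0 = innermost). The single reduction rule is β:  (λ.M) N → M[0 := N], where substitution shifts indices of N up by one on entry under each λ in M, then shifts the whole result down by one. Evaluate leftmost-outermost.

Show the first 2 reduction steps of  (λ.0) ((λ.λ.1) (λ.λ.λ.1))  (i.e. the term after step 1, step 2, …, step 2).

Answer: after 2 steps: λ.λ.λ.λ.1

Derivation:
  start: (λ.0) ((λ.λ.1) (λ.λ.λ.1))
  [1] (λ.λ.1) (λ.λ.λ.1)
  [2] λ.λ.λ.λ.1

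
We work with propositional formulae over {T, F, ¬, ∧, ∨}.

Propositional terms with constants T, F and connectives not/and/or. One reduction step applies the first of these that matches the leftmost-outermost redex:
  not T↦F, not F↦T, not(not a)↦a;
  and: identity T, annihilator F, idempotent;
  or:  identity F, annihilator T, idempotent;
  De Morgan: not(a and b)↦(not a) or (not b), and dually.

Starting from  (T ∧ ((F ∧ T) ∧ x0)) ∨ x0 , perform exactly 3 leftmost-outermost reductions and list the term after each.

Answer: after 3 steps: F ∨ x0

Derivation:
  start: (T ∧ ((F ∧ T) ∧ x0)) ∨ x0
  →1  ((F ∧ T) ∧ x0) ∨ x0
  →2  (F ∧ x0) ∨ x0
  →3  F ∨ x0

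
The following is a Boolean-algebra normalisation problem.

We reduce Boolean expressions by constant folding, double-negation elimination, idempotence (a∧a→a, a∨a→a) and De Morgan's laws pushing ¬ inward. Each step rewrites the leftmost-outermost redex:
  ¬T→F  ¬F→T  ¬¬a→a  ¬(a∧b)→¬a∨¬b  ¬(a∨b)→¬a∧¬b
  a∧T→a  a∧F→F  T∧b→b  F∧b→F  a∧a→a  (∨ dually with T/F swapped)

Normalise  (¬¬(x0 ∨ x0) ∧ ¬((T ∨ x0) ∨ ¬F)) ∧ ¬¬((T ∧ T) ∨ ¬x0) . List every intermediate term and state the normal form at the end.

Answer: normal form = F  (in 9 steps)

Reduction:
  start: (¬¬(x0 ∨ x0) ∧ ¬((T ∨ x0) ∨ ¬F)) ∧ ¬¬((T ∧ T) ∨ ¬x0)
  step 1: ((x0 ∨ x0) ∧ ¬((T ∨ x0) ∨ ¬F)) ∧ ¬¬((T ∧ T) ∨ ¬x0)
  step 2: (x0 ∧ ¬((T ∨ x0) ∨ ¬F)) ∧ ¬¬((T ∧ T) ∨ ¬x0)
  step 3: (x0 ∧ (¬(T ∨ x0) ∧ ¬¬F)) ∧ ¬¬((T ∧ T) ∨ ¬x0)
  step 4: (x0 ∧ ((¬T ∧ ¬x0) ∧ ¬¬F)) ∧ ¬¬((T ∧ T) ∨ ¬x0)
  step 5: (x0 ∧ ((F ∧ ¬x0) ∧ ¬¬F)) ∧ ¬¬((T ∧ T) ∨ ¬x0)
  step 6: (x0 ∧ (F ∧ ¬¬F)) ∧ ¬¬((T ∧ T) ∨ ¬x0)
  step 7: (x0 ∧ F) ∧ ¬¬((T ∧ T) ∨ ¬x0)
  step 8: F ∧ ¬¬((T ∧ T) ∨ ¬x0)
  step 9: F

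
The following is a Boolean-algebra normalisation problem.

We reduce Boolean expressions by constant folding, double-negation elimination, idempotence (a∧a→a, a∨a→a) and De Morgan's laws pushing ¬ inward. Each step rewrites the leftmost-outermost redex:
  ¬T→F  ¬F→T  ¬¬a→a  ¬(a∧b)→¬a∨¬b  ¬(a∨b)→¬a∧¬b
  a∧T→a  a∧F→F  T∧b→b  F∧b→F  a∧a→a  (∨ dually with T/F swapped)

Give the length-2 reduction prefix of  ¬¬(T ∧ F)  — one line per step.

  start: ¬¬(T ∧ F)
  [1] T ∧ F
  [2] F

Answer: after 2 steps: F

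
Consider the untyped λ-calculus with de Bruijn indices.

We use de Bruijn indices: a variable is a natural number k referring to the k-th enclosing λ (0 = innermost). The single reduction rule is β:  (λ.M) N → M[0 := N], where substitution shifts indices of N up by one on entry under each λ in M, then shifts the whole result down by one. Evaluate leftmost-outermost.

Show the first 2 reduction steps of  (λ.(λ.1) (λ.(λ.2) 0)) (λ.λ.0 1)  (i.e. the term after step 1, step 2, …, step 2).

  start: (λ.(λ.1) (λ.(λ.2) 0)) (λ.λ.0 1)
  [1] (λ.λ.λ.0 1) (λ.(λ.λ.λ.0 1) 0)
  [2] λ.λ.0 1

Answer: after 2 steps: λ.λ.0 1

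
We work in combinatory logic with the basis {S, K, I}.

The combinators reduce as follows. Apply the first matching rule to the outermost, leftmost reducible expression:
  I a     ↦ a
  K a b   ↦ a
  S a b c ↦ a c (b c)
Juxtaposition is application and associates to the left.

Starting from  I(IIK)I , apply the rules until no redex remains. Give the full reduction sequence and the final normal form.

  start: I(IIK)I
  →1  IIKI
  →2  IKI
  →3  KI

Answer: normal form = KI  (in 3 steps)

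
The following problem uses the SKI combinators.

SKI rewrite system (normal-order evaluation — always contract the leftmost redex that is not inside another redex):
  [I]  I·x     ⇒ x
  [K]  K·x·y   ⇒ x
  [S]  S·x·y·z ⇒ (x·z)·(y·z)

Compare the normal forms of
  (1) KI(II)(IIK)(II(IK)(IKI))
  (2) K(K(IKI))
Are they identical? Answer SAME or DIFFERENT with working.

Answer: SAME — A ⇓ K(K(KI)), B ⇓ K(K(KI))

Reduction:
Term A:
  start: KI(II)(IIK)(II(IK)(IKI))
  step 1: I(IIK)(II(IK)(IKI))
  step 2: IIK(II(IK)(IKI))
  step 3: IK(II(IK)(IKI))
  step 4: K(II(IK)(IKI))
  step 5: K(I(IK)(IKI))
  step 6: K(IK(IKI))
  step 7: K(K(IKI))
  step 8: K(K(KI))

Term B:
  start: K(K(IKI))
  step 1: K(K(KI))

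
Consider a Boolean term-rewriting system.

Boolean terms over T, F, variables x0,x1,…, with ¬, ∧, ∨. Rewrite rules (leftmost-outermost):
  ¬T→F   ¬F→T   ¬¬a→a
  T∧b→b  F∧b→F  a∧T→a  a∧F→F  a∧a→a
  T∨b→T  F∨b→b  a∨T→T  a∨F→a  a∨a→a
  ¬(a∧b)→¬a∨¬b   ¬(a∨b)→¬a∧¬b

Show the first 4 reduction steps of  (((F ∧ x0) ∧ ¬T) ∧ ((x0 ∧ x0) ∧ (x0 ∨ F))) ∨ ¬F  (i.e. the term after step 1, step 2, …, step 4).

  start: (((F ∧ x0) ∧ ¬T) ∧ ((x0 ∧ x0) ∧ (x0 ∨ F))) ∨ ¬F
  →1  ((F ∧ ¬T) ∧ ((x0 ∧ x0) ∧ (x0 ∨ F))) ∨ ¬F
  →2  (F ∧ ((x0 ∧ x0) ∧ (x0 ∨ F))) ∨ ¬F
  →3  F ∨ ¬F
  →4  ¬F

Answer: after 4 steps: ¬F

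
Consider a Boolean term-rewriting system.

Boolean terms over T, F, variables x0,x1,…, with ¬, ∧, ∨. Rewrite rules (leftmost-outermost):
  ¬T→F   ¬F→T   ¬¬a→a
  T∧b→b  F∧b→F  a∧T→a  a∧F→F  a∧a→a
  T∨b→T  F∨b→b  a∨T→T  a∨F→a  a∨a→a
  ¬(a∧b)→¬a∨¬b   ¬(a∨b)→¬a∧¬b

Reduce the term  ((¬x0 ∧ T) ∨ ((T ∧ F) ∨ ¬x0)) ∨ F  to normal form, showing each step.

  start: ((¬x0 ∧ T) ∨ ((T ∧ F) ∨ ¬x0)) ∨ F
  [1] (¬x0 ∧ T) ∨ ((T ∧ F) ∨ ¬x0)
  [2] ¬x0 ∨ ((T ∧ F) ∨ ¬x0)
  [3] ¬x0 ∨ (F ∨ ¬x0)
  [4] ¬x0 ∨ ¬x0
  [5] ¬x0

Answer: normal form = ¬x0  (in 5 steps)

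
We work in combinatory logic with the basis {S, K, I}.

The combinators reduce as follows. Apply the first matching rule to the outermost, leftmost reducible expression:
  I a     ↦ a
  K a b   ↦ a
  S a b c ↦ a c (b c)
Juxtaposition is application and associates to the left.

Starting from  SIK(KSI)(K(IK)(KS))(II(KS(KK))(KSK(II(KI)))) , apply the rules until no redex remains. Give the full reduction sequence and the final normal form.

  start: SIK(KSI)(K(IK)(KS))(II(KS(KK))(KSK(II(KI))))
  →1  I(KSI)(K(KSI))(K(IK)(KS))(II(KS(KK))(KSK(II(KI))))
  →2  KSI(K(KSI))(K(IK)(KS))(II(KS(KK))(KSK(II(KI))))
  →3  S(K(KSI))(K(IK)(KS))(II(KS(KK))(KSK(II(KI))))
  →4  K(KSI)(II(KS(KK))(KSK(II(KI))))(K(IK)(KS)(II(KS(KK))(KSK(II(KI)))))
  →5  KSI(K(IK)(KS)(II(KS(KK))(KSK(II(KI)))))
  →6  S(K(IK)(KS)(II(KS(KK))(KSK(II(KI)))))
  →7  S(IK(II(KS(KK))(KSK(II(KI)))))
  →8  S(K(II(KS(KK))(KSK(II(KI)))))
  →9  S(K(I(KS(KK))(KSK(II(KI)))))
  →10  S(K(KS(KK)(KSK(II(KI)))))
  →11  S(K(S(KSK(II(KI)))))
  →12  S(K(S(S(II(KI)))))
  →13  S(K(S(S(I(KI)))))
  →14  S(K(S(S(KI))))

Answer: normal form = S(K(S(S(KI))))  (in 14 steps)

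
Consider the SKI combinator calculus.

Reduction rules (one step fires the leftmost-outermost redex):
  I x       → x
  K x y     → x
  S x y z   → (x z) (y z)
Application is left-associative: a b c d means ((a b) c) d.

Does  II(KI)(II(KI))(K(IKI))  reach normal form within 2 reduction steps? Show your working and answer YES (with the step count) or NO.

Answer: NO — after 2 steps the term is KI(II(KI))(K(IKI)), not yet normal

Working:
  start: II(KI)(II(KI))(K(IKI))
  [1] I(KI)(II(KI))(K(IKI))
  [2] KI(II(KI))(K(IKI))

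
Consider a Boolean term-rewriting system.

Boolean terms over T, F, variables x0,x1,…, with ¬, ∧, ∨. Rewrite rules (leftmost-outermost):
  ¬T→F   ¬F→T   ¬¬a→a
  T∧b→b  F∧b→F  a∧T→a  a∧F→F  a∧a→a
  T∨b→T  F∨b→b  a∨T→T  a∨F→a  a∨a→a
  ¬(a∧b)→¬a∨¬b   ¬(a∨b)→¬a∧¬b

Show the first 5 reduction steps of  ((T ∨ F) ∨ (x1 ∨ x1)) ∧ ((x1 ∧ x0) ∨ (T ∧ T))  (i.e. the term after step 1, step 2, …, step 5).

Answer: after 5 steps: T

Working:
  start: ((T ∨ F) ∨ (x1 ∨ x1)) ∧ ((x1 ∧ x0) ∨ (T ∧ T))
  →1  (T ∨ (x1 ∨ x1)) ∧ ((x1 ∧ x0) ∨ (T ∧ T))
  →2  T ∧ ((x1 ∧ x0) ∨ (T ∧ T))
  →3  (x1 ∧ x0) ∨ (T ∧ T)
  →4  (x1 ∧ x0) ∨ T
  →5  T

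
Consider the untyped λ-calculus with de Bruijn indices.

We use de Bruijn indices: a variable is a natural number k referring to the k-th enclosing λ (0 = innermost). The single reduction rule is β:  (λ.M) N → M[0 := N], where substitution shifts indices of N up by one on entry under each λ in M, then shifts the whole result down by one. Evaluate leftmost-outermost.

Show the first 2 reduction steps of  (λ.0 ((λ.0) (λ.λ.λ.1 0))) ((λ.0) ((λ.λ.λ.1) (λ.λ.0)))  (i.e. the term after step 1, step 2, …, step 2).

  start: (λ.0 ((λ.0) (λ.λ.λ.1 0))) ((λ.0) ((λ.λ.λ.1) (λ.λ.0)))
  [1] (λ.0) ((λ.λ.λ.1) (λ.λ.0)) ((λ.0) (λ.λ.λ.1 0))
  [2] (λ.λ.λ.1) (λ.λ.0) ((λ.0) (λ.λ.λ.1 0))

Answer: after 2 steps: (λ.λ.λ.1) (λ.λ.0) ((λ.0) (λ.λ.λ.1 0))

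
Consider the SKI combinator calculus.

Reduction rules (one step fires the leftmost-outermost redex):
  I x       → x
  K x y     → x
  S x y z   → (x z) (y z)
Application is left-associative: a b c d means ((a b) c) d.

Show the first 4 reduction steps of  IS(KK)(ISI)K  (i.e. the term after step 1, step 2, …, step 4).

  start: IS(KK)(ISI)K
  →1  S(KK)(ISI)K
  →2  KKK(ISIK)
  →3  K(ISIK)
  →4  K(SIK)

Answer: after 4 steps: K(SIK)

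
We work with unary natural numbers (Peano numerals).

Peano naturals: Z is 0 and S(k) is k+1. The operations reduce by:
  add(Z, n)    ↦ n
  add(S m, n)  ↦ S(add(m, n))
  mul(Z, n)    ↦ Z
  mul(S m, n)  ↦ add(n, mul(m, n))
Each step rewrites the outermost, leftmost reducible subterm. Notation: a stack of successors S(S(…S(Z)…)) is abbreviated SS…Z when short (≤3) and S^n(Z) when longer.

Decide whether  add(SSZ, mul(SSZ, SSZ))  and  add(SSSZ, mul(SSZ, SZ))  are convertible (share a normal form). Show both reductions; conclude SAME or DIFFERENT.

Term A:
  start: add(SSZ, mul(SSZ, SSZ))
  →1  S(add(SZ, mul(SSZ, SSZ)))
  →2  S(S(add(Z, mul(SSZ, SSZ))))
  →3  S(S(mul(SSZ, SSZ)))
  →4  S(S(add(SSZ, mul(SZ, SSZ))))
  →5  S(S(S(add(SZ, mul(SZ, SSZ)))))
  →6  S(S(S(S(add(Z, mul(SZ, SSZ))))))
  →7  S(S(S(S(mul(SZ, SSZ)))))
  →8  S(S(S(S(add(SSZ, mul(Z, SSZ))))))
  →9  S(S(S(S(S(add(SZ, mul(Z, SSZ)))))))
  →10  S(S(S(S(S(S(add(Z, mul(Z, SSZ))))))))
  →11  S(S(S(S(S(S(mul(Z, SSZ)))))))
  →12  S^6(Z)

Term B:
  start: add(SSSZ, mul(SSZ, SZ))
  →1  S(add(SSZ, mul(SSZ, SZ)))
  →2  S(S(add(SZ, mul(SSZ, SZ))))
  →3  S(S(S(add(Z, mul(SSZ, SZ)))))
  →4  S(S(S(mul(SSZ, SZ))))
  →5  S(S(S(add(SZ, mul(SZ, SZ)))))
  →6  S(S(S(S(add(Z, mul(SZ, SZ))))))
  →7  S(S(S(S(mul(SZ, SZ)))))
  →8  S(S(S(S(add(SZ, mul(Z, SZ))))))
  →9  S(S(S(S(S(add(Z, mul(Z, SZ)))))))
  →10  S(S(S(S(S(mul(Z, SZ))))))
  →11  S^5(Z)

Answer: DIFFERENT — A ⇓ S^6(Z), B ⇓ S^5(Z)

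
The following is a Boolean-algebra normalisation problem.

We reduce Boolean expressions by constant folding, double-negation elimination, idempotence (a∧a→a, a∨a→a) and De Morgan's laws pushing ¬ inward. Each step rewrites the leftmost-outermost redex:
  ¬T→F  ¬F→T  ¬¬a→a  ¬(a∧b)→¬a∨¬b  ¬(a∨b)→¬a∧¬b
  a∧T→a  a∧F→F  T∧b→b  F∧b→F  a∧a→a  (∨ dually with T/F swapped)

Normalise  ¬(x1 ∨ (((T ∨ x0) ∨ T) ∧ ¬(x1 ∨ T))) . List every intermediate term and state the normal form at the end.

  start: ¬(x1 ∨ (((T ∨ x0) ∨ T) ∧ ¬(x1 ∨ T)))
  step 1: ¬x1 ∧ ¬(((T ∨ x0) ∨ T) ∧ ¬(x1 ∨ T))
  step 2: ¬x1 ∧ (¬((T ∨ x0) ∨ T) ∨ ¬¬(x1 ∨ T))
  step 3: ¬x1 ∧ ((¬(T ∨ x0) ∧ ¬T) ∨ ¬¬(x1 ∨ T))
  step 4: ¬x1 ∧ (((¬T ∧ ¬x0) ∧ ¬T) ∨ ¬¬(x1 ∨ T))
  step 5: ¬x1 ∧ (((F ∧ ¬x0) ∧ ¬T) ∨ ¬¬(x1 ∨ T))
  step 6: ¬x1 ∧ ((F ∧ ¬T) ∨ ¬¬(x1 ∨ T))
  step 7: ¬x1 ∧ (F ∨ ¬¬(x1 ∨ T))
  step 8: ¬x1 ∧ ¬¬(x1 ∨ T)
  step 9: ¬x1 ∧ (x1 ∨ T)
  step 10: ¬x1 ∧ T
  step 11: ¬x1

Answer: normal form = ¬x1  (in 11 steps)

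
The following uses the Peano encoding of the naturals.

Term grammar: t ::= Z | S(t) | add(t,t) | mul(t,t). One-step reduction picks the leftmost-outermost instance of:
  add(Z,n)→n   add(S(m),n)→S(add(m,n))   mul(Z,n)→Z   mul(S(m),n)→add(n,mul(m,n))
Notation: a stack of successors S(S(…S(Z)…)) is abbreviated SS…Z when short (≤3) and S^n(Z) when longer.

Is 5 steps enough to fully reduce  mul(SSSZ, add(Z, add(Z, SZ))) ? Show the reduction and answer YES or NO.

Answer: NO — after 5 steps the term is S(mul(SSZ, add(Z, add(Z, SZ)))), not yet normal

Reduction:
  start: mul(SSSZ, add(Z, add(Z, SZ)))
  step 1: add(add(Z, add(Z, SZ)), mul(SSZ, add(Z, add(Z, SZ))))
  step 2: add(add(Z, SZ), mul(SSZ, add(Z, add(Z, SZ))))
  step 3: add(SZ, mul(SSZ, add(Z, add(Z, SZ))))
  step 4: S(add(Z, mul(SSZ, add(Z, add(Z, SZ)))))
  step 5: S(mul(SSZ, add(Z, add(Z, SZ))))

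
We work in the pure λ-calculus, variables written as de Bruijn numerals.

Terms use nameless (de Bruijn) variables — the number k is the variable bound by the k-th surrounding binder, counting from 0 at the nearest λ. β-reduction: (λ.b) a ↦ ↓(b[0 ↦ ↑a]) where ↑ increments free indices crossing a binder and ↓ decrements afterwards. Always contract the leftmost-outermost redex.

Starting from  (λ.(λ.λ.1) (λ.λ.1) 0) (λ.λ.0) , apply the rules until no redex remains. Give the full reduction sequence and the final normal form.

  start: (λ.(λ.λ.1) (λ.λ.1) 0) (λ.λ.0)
  →1  (λ.λ.1) (λ.λ.1) (λ.λ.0)
  →2  (λ.λ.λ.1) (λ.λ.0)
  →3  λ.λ.1

Answer: normal form = λ.λ.1  (in 3 steps)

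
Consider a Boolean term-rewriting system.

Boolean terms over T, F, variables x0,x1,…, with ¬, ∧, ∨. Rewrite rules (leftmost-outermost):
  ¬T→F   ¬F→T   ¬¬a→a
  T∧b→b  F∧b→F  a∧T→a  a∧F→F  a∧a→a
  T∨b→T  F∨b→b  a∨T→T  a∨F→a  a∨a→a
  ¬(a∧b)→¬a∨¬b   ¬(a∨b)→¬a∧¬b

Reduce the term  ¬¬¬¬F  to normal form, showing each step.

  start: ¬¬¬¬F
  [1] ¬¬F
  [2] F

Answer: normal form = F  (in 2 steps)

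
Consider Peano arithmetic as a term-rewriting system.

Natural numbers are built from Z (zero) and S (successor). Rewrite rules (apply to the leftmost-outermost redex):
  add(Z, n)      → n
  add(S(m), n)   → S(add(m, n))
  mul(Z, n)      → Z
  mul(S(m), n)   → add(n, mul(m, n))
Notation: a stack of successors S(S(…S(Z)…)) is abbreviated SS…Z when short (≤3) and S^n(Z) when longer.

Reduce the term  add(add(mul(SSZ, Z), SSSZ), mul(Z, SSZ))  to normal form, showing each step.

Answer: normal form = SSSZ  (in 11 steps)

Working:
  start: add(add(mul(SSZ, Z), SSSZ), mul(Z, SSZ))
  step 1: add(add(add(Z, mul(SZ, Z)), SSSZ), mul(Z, SSZ))
  step 2: add(add(mul(SZ, Z), SSSZ), mul(Z, SSZ))
  step 3: add(add(add(Z, mul(Z, Z)), SSSZ), mul(Z, SSZ))
  step 4: add(add(mul(Z, Z), SSSZ), mul(Z, SSZ))
  step 5: add(add(Z, SSSZ), mul(Z, SSZ))
  step 6: add(SSSZ, mul(Z, SSZ))
  step 7: S(add(SSZ, mul(Z, SSZ)))
  step 8: S(S(add(SZ, mul(Z, SSZ))))
  step 9: S(S(S(add(Z, mul(Z, SSZ)))))
  step 10: S(S(S(mul(Z, SSZ))))
  step 11: SSSZ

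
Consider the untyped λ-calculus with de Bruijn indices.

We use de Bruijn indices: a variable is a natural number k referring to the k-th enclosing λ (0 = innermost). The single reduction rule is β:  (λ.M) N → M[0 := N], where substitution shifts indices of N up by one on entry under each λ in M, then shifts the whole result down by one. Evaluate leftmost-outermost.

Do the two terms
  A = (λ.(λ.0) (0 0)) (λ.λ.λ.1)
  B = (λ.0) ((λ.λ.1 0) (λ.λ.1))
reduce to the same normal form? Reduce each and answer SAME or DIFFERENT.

Term A:
  start: (λ.(λ.0) (0 0)) (λ.λ.λ.1)
  →1  (λ.0) ((λ.λ.λ.1) (λ.λ.λ.1))
  →2  (λ.λ.λ.1) (λ.λ.λ.1)
  →3  λ.λ.1

Term B:
  start: (λ.0) ((λ.λ.1 0) (λ.λ.1))
  →1  (λ.λ.1 0) (λ.λ.1)
  →2  λ.(λ.λ.1) 0
  →3  λ.λ.1

Answer: SAME — A ⇓ λ.λ.1, B ⇓ λ.λ.1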